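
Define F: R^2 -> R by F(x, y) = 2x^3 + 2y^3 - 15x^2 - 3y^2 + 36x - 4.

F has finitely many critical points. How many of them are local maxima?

1

F separates as a function of x plus a function of y, so ∇F=0 decouples.
∂F/∂x = 6(x - 3)(x - 2) = 0 at x ∈ {2, 3}; ∂F/∂y = 6y(y - 1) = 0 at y ∈ {0, 1}.
The Hessian is diagonal: diag(F_xx, F_yy). Second derivatives: F_xx(2)=-6, F_xx(3)=6; F_yy(0)=-6, F_yy(1)=6.
Local maxima occur where both diagonal entries negative: (2, 0). Count: 1.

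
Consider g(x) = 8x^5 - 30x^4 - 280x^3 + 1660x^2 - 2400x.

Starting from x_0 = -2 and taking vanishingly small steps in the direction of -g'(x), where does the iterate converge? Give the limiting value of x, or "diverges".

1

g'(x) = 40(x - 4)(x - 3)(x - 1)(x + 5), so g'(-2) = -10800.
Gradient descent moves in the -g' direction, i.e. x is increasing.
The nearest critical point in that direction is x = 1, where g'' = 1440 > 0 (a local minimum). The iterate converges there.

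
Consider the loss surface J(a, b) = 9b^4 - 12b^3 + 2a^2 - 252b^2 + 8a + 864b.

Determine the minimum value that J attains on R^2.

J(a,b) separates as P(a) + Q(b), so its minimum is min P + min Q.
P'(a) = 4a + 8 vanishes at a ∈ {-2}; Q'(b) = 36(b - 3)(b - 2)(b + 4) vanishes at b ∈ {-4, 2, 3}.
Local minima of P (where P''>0): P(-2)=-8. Local minima of Q: Q(-4)=-4416, Q(3)=729.
So the global minimum of J is P(-2) + Q(-4) = -8 − 4416 = -4424, attained at (-2, -4).

-4424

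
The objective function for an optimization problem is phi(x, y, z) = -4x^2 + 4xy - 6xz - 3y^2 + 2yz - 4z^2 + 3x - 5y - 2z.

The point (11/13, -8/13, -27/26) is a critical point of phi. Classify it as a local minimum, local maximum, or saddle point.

The Hessian is constant: H = [[-8, 4, -6], [4, -6, 2], [-6, 2, -8]].
Leading principal minors: Δ₁ = -8, Δ₂ = 32, Δ₃ = -104.
The minors alternate sign starting negative (−, +, −), so H is negative definite: a local maximum.

local maximum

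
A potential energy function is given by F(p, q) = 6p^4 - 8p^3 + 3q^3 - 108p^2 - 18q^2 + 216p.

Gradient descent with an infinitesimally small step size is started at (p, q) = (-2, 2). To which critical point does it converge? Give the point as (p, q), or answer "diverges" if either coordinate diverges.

F is separable, so gradient descent decouples: p follows -∂F/∂p, q follows -∂F/∂q.
∂F/∂p = 24(p - 3)(p - 1)(p + 3); at p=-2 this is 360, so p decreases.
∂F/∂q = 9q(q - 4); at q=2 this is -36, so q increases.
p converges to its nearest critical value -3 (a local min of the p-part); q converges to 4. The iterate converges to (-3, 4).

(-3, 4)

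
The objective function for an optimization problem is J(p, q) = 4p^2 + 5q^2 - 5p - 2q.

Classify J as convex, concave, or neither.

convex

J is quadratic, so its Hessian is the constant matrix H = [[8, 0], [0, 10]].
det(H) = 80, tr(H) = 18.
det(H) > 0 and tr(H) > 0, so H is positive definite everywhere: convex.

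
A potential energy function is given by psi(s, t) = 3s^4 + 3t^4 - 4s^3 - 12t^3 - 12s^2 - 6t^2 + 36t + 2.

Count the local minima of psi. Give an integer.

psi separates as a function of s plus a function of t, so ∇psi=0 decouples.
∂psi/∂s = 12s(s - 2)(s + 1) = 0 at s ∈ {-1, 0, 2}; ∂psi/∂t = 12(t - 3)(t - 1)(t + 1) = 0 at t ∈ {-1, 1, 3}.
The Hessian is diagonal: diag(psi_ss, psi_tt). Second derivatives: psi_ss(-1)=36, psi_ss(0)=-24, psi_ss(2)=72; psi_tt(-1)=96, psi_tt(1)=-48, psi_tt(3)=96.
Local minima occur where both diagonal entries positive: (-1, -1), (-1, 3), (2, -1), (2, 3). Count: 4.

4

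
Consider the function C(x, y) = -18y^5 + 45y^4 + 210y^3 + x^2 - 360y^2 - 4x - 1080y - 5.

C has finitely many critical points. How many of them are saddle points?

C separates as a function of x plus a function of y, so ∇C=0 decouples.
∂C/∂x = 2(x - 2) = 0 at x ∈ {2}; ∂C/∂y = -90(y - 3)(y - 2)(y + 1)(y + 2) = 0 at y ∈ {-2, -1, 2, 3}.
The Hessian is diagonal: diag(C_xx, C_yy). Second derivatives: C_xx(2)=2; C_yy(-2)=1800, C_yy(-1)=-1080, C_yy(2)=1080, C_yy(3)=-1800.
Saddle points occur where the two diagonal entries have opposite signs: (2, -1), (2, 3). Count: 2.

2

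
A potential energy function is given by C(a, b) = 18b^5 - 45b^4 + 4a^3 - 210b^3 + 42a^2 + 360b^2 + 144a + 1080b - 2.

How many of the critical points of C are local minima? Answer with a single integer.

2

C separates as a function of a plus a function of b, so ∇C=0 decouples.
∂C/∂a = 12(a + 3)(a + 4) = 0 at a ∈ {-4, -3}; ∂C/∂b = 90(b - 3)(b - 2)(b + 1)(b + 2) = 0 at b ∈ {-2, -1, 2, 3}.
The Hessian is diagonal: diag(C_aa, C_bb). Second derivatives: C_aa(-4)=-12, C_aa(-3)=12; C_bb(-2)=-1800, C_bb(-1)=1080, C_bb(2)=-1080, C_bb(3)=1800.
Local minima occur where both diagonal entries positive: (-3, -1), (-3, 3). Count: 2.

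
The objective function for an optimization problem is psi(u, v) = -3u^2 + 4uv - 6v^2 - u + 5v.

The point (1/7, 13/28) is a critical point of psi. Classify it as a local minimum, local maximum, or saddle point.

local maximum

The Hessian of psi is constant: H = [[-6, 4], [4, -12]].
det(H) = (-6)·(-12) − 4² = 56.
det(H) > 0 and tr(H) = -18 < 0, so H is negative definite and the point is a local maximum.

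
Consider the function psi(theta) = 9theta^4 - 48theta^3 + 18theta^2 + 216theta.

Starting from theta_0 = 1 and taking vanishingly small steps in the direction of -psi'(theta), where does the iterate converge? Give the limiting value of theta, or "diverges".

-1

psi'(theta) = 36(theta - 3)(theta - 2)(theta + 1), so psi'(1) = 144.
Gradient descent moves in the -psi' direction, i.e. theta is decreasing.
The nearest critical point in that direction is theta = -1, where psi'' = 432 > 0 (a local minimum). The iterate converges there.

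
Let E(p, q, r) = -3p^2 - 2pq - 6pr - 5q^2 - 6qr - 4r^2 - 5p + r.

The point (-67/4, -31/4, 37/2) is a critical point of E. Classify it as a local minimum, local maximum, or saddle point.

The Hessian is constant: H = [[-6, -2, -6], [-2, -10, -6], [-6, -6, -8]].
Leading principal minors: Δ₁ = -6, Δ₂ = 56, Δ₃ = -16.
The minors alternate sign starting negative (−, +, −), so H is negative definite: a local maximum.

local maximum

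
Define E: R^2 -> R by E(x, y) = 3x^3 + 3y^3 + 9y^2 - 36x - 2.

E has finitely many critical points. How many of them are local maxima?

1

E separates as a function of x plus a function of y, so ∇E=0 decouples.
∂E/∂x = 9(x - 2)(x + 2) = 0 at x ∈ {-2, 2}; ∂E/∂y = 9y(y + 2) = 0 at y ∈ {-2, 0}.
The Hessian is diagonal: diag(E_xx, E_yy). Second derivatives: E_xx(-2)=-36, E_xx(2)=36; E_yy(-2)=-18, E_yy(0)=18.
Local maxima occur where both diagonal entries negative: (-2, -2). Count: 1.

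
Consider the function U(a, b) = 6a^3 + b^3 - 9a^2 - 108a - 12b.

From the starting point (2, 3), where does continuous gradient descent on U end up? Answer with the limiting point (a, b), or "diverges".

U is separable, so gradient descent decouples: a follows -∂U/∂a, b follows -∂U/∂b.
∂U/∂a = 18(a - 3)(a + 2); at a=2 this is -72, so a increases.
∂U/∂b = 3(b - 2)(b + 2); at b=3 this is 15, so b decreases.
a converges to its nearest critical value 3 (a local min of the a-part); b converges to 2. The iterate converges to (3, 2).

(3, 2)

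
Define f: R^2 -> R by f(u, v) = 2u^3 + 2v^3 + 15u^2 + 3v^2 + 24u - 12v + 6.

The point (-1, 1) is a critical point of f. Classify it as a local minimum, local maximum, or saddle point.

The mixed partial ∂²f/∂u∂v is 0, so the Hessian at any point is diag(f_uu, f_vv) = diag(6(2u + 5), 6(2v + 1)).
At (-1, 1): H = diag(18, 18).
Both eigenvalues are positive, so H is positive definite: a local minimum.

local minimum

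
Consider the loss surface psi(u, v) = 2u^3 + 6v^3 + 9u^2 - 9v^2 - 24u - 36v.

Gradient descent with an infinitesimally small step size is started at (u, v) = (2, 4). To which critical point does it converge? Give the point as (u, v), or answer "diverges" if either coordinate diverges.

(1, 2)

psi is separable, so gradient descent decouples: u follows -∂psi/∂u, v follows -∂psi/∂v.
∂psi/∂u = 6(u - 1)(u + 4); at u=2 this is 36, so u decreases.
∂psi/∂v = 18(v - 2)(v + 1); at v=4 this is 180, so v decreases.
u converges to its nearest critical value 1 (a local min of the u-part); v converges to 2. The iterate converges to (1, 2).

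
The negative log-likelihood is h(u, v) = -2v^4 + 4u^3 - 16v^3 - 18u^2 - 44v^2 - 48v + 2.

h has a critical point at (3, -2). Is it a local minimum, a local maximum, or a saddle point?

local minimum

The mixed partial ∂²h/∂u∂v is 0, so the Hessian at any point is diag(h_uu, h_vv) = diag(12(2u - 3), -8(3v^2 + 12v + 11)).
At (3, -2): H = diag(36, 8).
Both eigenvalues are positive, so H is positive definite: a local minimum.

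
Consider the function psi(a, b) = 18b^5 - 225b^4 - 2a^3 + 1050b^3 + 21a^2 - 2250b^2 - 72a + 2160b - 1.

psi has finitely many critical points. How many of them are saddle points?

4

psi separates as a function of a plus a function of b, so ∇psi=0 decouples.
∂psi/∂a = -6(a - 4)(a - 3) = 0 at a ∈ {3, 4}; ∂psi/∂b = 90(b - 4)(b - 3)(b - 2)(b - 1) = 0 at b ∈ {1, 2, 3, 4}.
The Hessian is diagonal: diag(psi_aa, psi_bb). Second derivatives: psi_aa(3)=6, psi_aa(4)=-6; psi_bb(1)=-540, psi_bb(2)=180, psi_bb(3)=-180, psi_bb(4)=540.
Saddle points occur where the two diagonal entries have opposite signs: (3, 1), (3, 3), (4, 2), (4, 4). Count: 4.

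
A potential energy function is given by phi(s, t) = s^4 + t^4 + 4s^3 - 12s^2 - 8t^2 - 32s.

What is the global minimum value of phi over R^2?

phi(s,t) separates as P(s) + Q(t), so its minimum is min P + min Q.
P'(s) = 4(s - 2)(s + 1)(s + 4) vanishes at s ∈ {-4, -1, 2}; Q'(t) = 4t(t - 2)(t + 2) vanishes at t ∈ {-2, 0, 2}.
Local minima of P (where P''>0): P(-4)=-64, P(2)=-64. Local minima of Q: Q(-2)=-16, Q(2)=-16.
So the global minimum of phi is P(-4) + Q(-2) = -64 − 16 = -80, attained at (-4, -2).

-80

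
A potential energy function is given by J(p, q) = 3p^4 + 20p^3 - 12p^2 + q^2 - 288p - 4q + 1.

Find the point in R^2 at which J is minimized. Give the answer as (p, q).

J(p,q) separates as A(p) + B(q) + 1, so its minimum is min A + min B + 1.
A'(p) = 12(p - 2)(p + 3)(p + 4) vanishes at p ∈ {-4, -3, 2}; B'(q) = 2q - 4 vanishes at q ∈ {2}.
Local minima of A (where A''>0): A(-4)=448, A(2)=-416. Local minima of B: B(2)=-4.
So the global minimum of J is A(2) + B(2) + 1 = -416 − 4 + 1 = -419, attained at (2, 2).

(2, 2)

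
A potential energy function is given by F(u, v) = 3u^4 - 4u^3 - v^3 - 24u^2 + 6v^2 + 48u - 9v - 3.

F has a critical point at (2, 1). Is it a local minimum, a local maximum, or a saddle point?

The mixed partial ∂²F/∂u∂v is 0, so the Hessian at any point is diag(F_uu, F_vv) = diag(12(3u^2 - 2u - 4), 6(-v + 2)).
At (2, 1): H = diag(48, 6).
Both eigenvalues are positive, so H is positive definite: a local minimum.

local minimum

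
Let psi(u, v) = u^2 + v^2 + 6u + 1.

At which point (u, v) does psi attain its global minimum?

psi(u,v) separates as P(u) + Q(v) + 1, so its minimum is min P + min Q + 1.
P'(u) = 2u + 6 vanishes at u ∈ {-3}; Q'(v) = 2v vanishes at v ∈ {0}.
Local minima of P (where P''>0): P(-3)=-9. Local minima of Q: Q(0)=0.
So the global minimum of psi is P(-3) + Q(0) + 1 = -9 + 0 + 1 = -8, attained at (-3, 0).

(-3, 0)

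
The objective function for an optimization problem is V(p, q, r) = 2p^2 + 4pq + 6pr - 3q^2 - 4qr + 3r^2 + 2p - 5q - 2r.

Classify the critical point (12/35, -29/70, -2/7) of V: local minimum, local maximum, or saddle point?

saddle point

The Hessian is constant: H = [[4, 4, 6], [4, -6, -4], [6, -4, 6]].
Leading principal minors: Δ₁ = 4, Δ₂ = -40, Δ₃ = -280.
The minors fit neither the all-positive nor the alternating-sign pattern, so H is indefinite: a saddle point.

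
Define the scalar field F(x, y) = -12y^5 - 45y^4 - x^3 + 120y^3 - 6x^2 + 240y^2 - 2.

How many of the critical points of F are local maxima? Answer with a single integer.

F separates as a function of x plus a function of y, so ∇F=0 decouples.
∂F/∂x = -3x(x + 4) = 0 at x ∈ {-4, 0}; ∂F/∂y = -60y(y - 2)(y + 1)(y + 4) = 0 at y ∈ {-4, -1, 0, 2}.
The Hessian is diagonal: diag(F_xx, F_yy). Second derivatives: F_xx(-4)=12, F_xx(0)=-12; F_yy(-4)=4320, F_yy(-1)=-540, F_yy(0)=480, F_yy(2)=-2160.
Local maxima occur where both diagonal entries negative: (0, -1), (0, 2). Count: 2.

2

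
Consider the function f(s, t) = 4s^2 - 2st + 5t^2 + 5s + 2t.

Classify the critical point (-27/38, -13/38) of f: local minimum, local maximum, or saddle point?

local minimum

The Hessian of f is constant: H = [[8, -2], [-2, 10]].
det(H) = 8·10 − (-2)² = 76.
det(H) > 0 and tr(H) = 18 > 0, so H is positive definite and the point is a local minimum.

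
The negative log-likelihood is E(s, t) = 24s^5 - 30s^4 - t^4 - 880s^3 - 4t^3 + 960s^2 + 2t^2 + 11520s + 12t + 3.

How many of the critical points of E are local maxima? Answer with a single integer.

E separates as a function of s plus a function of t, so ∇E=0 decouples.
∂E/∂s = 120(s - 4)(s - 3)(s + 2)(s + 4) = 0 at s ∈ {-4, -2, 3, 4}; ∂E/∂t = -4(t - 1)(t + 1)(t + 3) = 0 at t ∈ {-3, -1, 1}.
The Hessian is diagonal: diag(E_ss, E_tt). Second derivatives: E_ss(-4)=-13440, E_ss(-2)=7200, E_ss(3)=-4200, E_ss(4)=5760; E_tt(-3)=-32, E_tt(-1)=16, E_tt(1)=-32.
Local maxima occur where both diagonal entries negative: (-4, -3), (-4, 1), (3, -3), (3, 1). Count: 4.

4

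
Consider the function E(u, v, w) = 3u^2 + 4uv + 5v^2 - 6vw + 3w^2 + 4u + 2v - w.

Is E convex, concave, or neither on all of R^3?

E is quadratic, so its Hessian is the constant matrix H = [[6, 4, 0], [4, 10, -6], [0, -6, 6]].
Leading principal minors: 6, 44, 48.
All positive ⇒ H ≻ 0 ⇒ convex.

convex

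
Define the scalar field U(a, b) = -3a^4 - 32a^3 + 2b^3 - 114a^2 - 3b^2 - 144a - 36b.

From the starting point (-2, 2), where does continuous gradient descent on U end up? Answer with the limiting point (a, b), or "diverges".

U is separable, so gradient descent decouples: a follows -∂U/∂a, b follows -∂U/∂b.
∂U/∂a = -12(a + 1)(a + 3)(a + 4); at a=-2 this is 24, so a decreases.
∂U/∂b = 6(b - 3)(b + 2); at b=2 this is -24, so b increases.
a converges to its nearest critical value -3 (a local min of the a-part); b converges to 3. The iterate converges to (-3, 3).

(-3, 3)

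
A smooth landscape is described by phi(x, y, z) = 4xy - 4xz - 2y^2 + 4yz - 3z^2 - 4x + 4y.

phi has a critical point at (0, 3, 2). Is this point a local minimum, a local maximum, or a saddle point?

saddle point

The Hessian is constant: H = [[0, 4, -4], [4, -4, 4], [-4, 4, -6]].
Leading principal minors: Δ₁ = 0, Δ₂ = -16, Δ₃ = 32.
The minors fit neither the all-positive nor the alternating-sign pattern, so H is indefinite: a saddle point.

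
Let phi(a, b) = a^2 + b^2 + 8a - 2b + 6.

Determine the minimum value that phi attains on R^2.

-11

phi(a,b) separates as P(a) + Q(b) + 6, so its minimum is min P + min Q + 6.
P'(a) = 2a + 8 vanishes at a ∈ {-4}; Q'(b) = 2b - 2 vanishes at b ∈ {1}.
Local minima of P (where P''>0): P(-4)=-16. Local minima of Q: Q(1)=-1.
So the global minimum of phi is P(-4) + Q(1) + 6 = -16 − 1 + 6 = -11, attained at (-4, 1).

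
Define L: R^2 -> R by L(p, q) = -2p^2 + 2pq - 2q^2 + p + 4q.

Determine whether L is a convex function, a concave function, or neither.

concave

L is quadratic, so its Hessian is the constant matrix H = [[-4, 2], [2, -4]].
det(H) = 12, tr(H) = -8.
det(H) > 0 and tr(H) < 0, so H is negative definite everywhere: concave.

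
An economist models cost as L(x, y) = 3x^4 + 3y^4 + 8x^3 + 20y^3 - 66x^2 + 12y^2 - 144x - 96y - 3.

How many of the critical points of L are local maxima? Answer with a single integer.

1

L separates as a function of x plus a function of y, so ∇L=0 decouples.
∂L/∂x = 12(x - 3)(x + 1)(x + 4) = 0 at x ∈ {-4, -1, 3}; ∂L/∂y = 12(y - 1)(y + 2)(y + 4) = 0 at y ∈ {-4, -2, 1}.
The Hessian is diagonal: diag(L_xx, L_yy). Second derivatives: L_xx(-4)=252, L_xx(-1)=-144, L_xx(3)=336; L_yy(-4)=120, L_yy(-2)=-72, L_yy(1)=180.
Local maxima occur where both diagonal entries negative: (-1, -2). Count: 1.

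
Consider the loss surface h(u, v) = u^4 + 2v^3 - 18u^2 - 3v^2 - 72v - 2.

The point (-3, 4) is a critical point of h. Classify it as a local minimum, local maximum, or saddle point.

local minimum

The mixed partial ∂²h/∂u∂v is 0, so the Hessian at any point is diag(h_uu, h_vv) = diag(12(u^2 - 3), 6(2v - 1)).
At (-3, 4): H = diag(72, 42).
Both eigenvalues are positive, so H is positive definite: a local minimum.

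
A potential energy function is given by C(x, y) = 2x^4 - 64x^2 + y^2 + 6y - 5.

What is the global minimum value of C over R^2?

C(x,y) separates as P(x) + Q(y) − 5, so its minimum is min P + min Q − 5.
P'(x) = 8x(x - 4)(x + 4) vanishes at x ∈ {-4, 0, 4}; Q'(y) = 2y + 6 vanishes at y ∈ {-3}.
Local minima of P (where P''>0): P(-4)=-512, P(4)=-512. Local minima of Q: Q(-3)=-9.
So the global minimum of C is P(-4) + Q(-3) − 5 = -512 − 9 − 5 = -526, attained at (-4, -3).

-526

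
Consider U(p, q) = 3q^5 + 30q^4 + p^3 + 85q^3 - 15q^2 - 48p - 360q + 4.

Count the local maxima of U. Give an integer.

U separates as a function of p plus a function of q, so ∇U=0 decouples.
∂U/∂p = 3(p - 4)(p + 4) = 0 at p ∈ {-4, 4}; ∂U/∂q = 15(q - 1)(q + 2)(q + 3)(q + 4) = 0 at q ∈ {-4, -3, -2, 1}.
The Hessian is diagonal: diag(U_pp, U_qq). Second derivatives: U_pp(-4)=-24, U_pp(4)=24; U_qq(-4)=-150, U_qq(-3)=60, U_qq(-2)=-90, U_qq(1)=900.
Local maxima occur where both diagonal entries negative: (-4, -4), (-4, -2). Count: 2.

2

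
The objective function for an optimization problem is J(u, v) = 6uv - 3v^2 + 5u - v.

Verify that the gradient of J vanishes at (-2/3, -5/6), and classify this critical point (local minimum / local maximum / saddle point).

∇J = (6v + 5, 6u - 6v - 1); substituting (-2/3, -5/6) gives ∇J = (0, 0), so (-2/3, -5/6) is indeed a critical point.
The Hessian of J is constant: H = [[0, 6], [6, -6]].
det(H) = 0·(-6) − 6² = -36.
Since det(H) < 0, H is indefinite and the critical point is a saddle point.

saddle point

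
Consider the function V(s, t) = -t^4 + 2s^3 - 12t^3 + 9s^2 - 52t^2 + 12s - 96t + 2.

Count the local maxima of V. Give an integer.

V separates as a function of s plus a function of t, so ∇V=0 decouples.
∂V/∂s = 6(s + 1)(s + 2) = 0 at s ∈ {-2, -1}; ∂V/∂t = -4(t + 2)(t + 3)(t + 4) = 0 at t ∈ {-4, -3, -2}.
The Hessian is diagonal: diag(V_ss, V_tt). Second derivatives: V_ss(-2)=-6, V_ss(-1)=6; V_tt(-4)=-8, V_tt(-3)=4, V_tt(-2)=-8.
Local maxima occur where both diagonal entries negative: (-2, -4), (-2, -2). Count: 2.

2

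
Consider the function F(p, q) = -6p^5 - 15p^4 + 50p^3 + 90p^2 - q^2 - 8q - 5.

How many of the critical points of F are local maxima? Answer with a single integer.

F separates as a function of p plus a function of q, so ∇F=0 decouples.
∂F/∂p = -30p(p - 2)(p + 1)(p + 3) = 0 at p ∈ {-3, -1, 0, 2}; ∂F/∂q = -2(q + 4) = 0 at q ∈ {-4}.
The Hessian is diagonal: diag(F_pp, F_qq). Second derivatives: F_pp(-3)=900, F_pp(-1)=-180, F_pp(0)=180, F_pp(2)=-900; F_qq(-4)=-2.
Local maxima occur where both diagonal entries negative: (-1, -4), (2, -4). Count: 2.

2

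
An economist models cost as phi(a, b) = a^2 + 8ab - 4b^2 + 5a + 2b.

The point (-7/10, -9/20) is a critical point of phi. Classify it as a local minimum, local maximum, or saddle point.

The Hessian of phi is constant: H = [[2, 8], [8, -8]].
det(H) = 2·(-8) − 8² = -80.
Since det(H) < 0, H is indefinite and the critical point is a saddle point.

saddle point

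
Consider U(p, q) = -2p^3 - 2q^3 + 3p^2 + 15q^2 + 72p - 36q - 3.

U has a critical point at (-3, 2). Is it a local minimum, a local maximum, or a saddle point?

local minimum

The mixed partial ∂²U/∂p∂q is 0, so the Hessian at any point is diag(U_pp, U_qq) = diag(6(-2p + 1), 6(-2q + 5)).
At (-3, 2): H = diag(42, 6).
Both eigenvalues are positive, so H is positive definite: a local minimum.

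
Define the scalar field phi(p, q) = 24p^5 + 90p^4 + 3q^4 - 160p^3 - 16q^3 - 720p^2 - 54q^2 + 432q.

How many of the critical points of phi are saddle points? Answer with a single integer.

phi separates as a function of p plus a function of q, so ∇phi=0 decouples.
∂phi/∂p = 120p(p - 2)(p + 2)(p + 3) = 0 at p ∈ {-3, -2, 0, 2}; ∂phi/∂q = 12(q - 4)(q - 3)(q + 3) = 0 at q ∈ {-3, 3, 4}.
The Hessian is diagonal: diag(phi_pp, phi_qq). Second derivatives: phi_pp(-3)=-1800, phi_pp(-2)=960, phi_pp(0)=-1440, phi_pp(2)=4800; phi_qq(-3)=504, phi_qq(3)=-72, phi_qq(4)=84.
Saddle points occur where the two diagonal entries have opposite signs: (-3, -3), (-3, 4), (-2, 3), (0, -3), (0, 4), (2, 3). Count: 6.

6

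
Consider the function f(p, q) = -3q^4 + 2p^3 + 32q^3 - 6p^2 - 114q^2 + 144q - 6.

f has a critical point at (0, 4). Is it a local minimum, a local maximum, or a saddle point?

The mixed partial ∂²f/∂p∂q is 0, so the Hessian at any point is diag(f_pp, f_qq) = diag(12(p - 1), 12(-3q^2 + 16q - 19)).
At (0, 4): H = diag(-12, -36).
Both eigenvalues are negative, so H is negative definite: a local maximum.

local maximum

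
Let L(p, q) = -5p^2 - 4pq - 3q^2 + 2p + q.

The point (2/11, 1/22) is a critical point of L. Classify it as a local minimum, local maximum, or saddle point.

The Hessian of L is constant: H = [[-10, -4], [-4, -6]].
det(H) = (-10)·(-6) − (-4)² = 44.
det(H) > 0 and tr(H) = -16 < 0, so H is negative definite and the point is a local maximum.

local maximum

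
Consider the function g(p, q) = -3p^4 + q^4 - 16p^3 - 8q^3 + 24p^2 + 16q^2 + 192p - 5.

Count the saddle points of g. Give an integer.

5

g separates as a function of p plus a function of q, so ∇g=0 decouples.
∂g/∂p = -12(p - 2)(p + 2)(p + 4) = 0 at p ∈ {-4, -2, 2}; ∂g/∂q = 4q(q - 4)(q - 2) = 0 at q ∈ {0, 2, 4}.
The Hessian is diagonal: diag(g_pp, g_qq). Second derivatives: g_pp(-4)=-144, g_pp(-2)=96, g_pp(2)=-288; g_qq(0)=32, g_qq(2)=-16, g_qq(4)=32.
Saddle points occur where the two diagonal entries have opposite signs: (-4, 0), (-4, 4), (-2, 2), (2, 0), (2, 4). Count: 5.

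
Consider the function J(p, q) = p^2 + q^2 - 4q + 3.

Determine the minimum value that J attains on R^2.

J(p,q) separates as A(p) + B(q) + 3, so its minimum is min A + min B + 3.
A'(p) = 2p vanishes at p ∈ {0}; B'(q) = 2q - 4 vanishes at q ∈ {2}.
Local minima of A (where A''>0): A(0)=0. Local minima of B: B(2)=-4.
So the global minimum of J is A(0) + B(2) + 3 = 0 − 4 + 3 = -1, attained at (0, 2).

-1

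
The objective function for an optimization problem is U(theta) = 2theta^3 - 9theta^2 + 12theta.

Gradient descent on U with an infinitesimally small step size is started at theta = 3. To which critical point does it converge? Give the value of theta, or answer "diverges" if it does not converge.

U'(theta) = 6(theta - 2)(theta - 1), so U'(3) = 12.
Gradient descent moves in the -U' direction, i.e. theta is decreasing.
The nearest critical point in that direction is theta = 2, where U'' = 6 > 0 (a local minimum). The iterate converges there.

2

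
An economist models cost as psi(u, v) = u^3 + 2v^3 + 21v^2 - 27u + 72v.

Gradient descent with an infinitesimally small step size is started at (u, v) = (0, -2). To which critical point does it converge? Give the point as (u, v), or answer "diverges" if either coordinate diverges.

(3, -3)

psi is separable, so gradient descent decouples: u follows -∂psi/∂u, v follows -∂psi/∂v.
∂psi/∂u = 3(u - 3)(u + 3); at u=0 this is -27, so u increases.
∂psi/∂v = 6(v + 3)(v + 4); at v=-2 this is 12, so v decreases.
u converges to its nearest critical value 3 (a local min of the u-part); v converges to -3. The iterate converges to (3, -3).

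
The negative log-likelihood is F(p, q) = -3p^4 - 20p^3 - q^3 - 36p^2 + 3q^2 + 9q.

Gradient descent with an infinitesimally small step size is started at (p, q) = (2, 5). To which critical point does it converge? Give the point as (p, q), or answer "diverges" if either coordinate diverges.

diverges

F is separable, so gradient descent decouples: p follows -∂F/∂p, q follows -∂F/∂q.
∂F/∂p = -12p(p + 2)(p + 3); at p=2 this is -480, so p increases.
∂F/∂q = -3(q - 3)(q + 1); at q=5 this is -36, so q increases.
The p-coordinate has no critical point in that direction and runs off to infinity.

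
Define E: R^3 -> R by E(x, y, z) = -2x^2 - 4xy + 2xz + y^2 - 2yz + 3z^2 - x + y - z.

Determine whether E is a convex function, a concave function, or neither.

neither

E is quadratic, so its Hessian is the constant matrix H = [[-4, -4, 2], [-4, 2, -2], [2, -2, 6]].
Leading principal minors: -4, -24, -104.
Neither pattern holds ⇒ H is indefinite ⇒ neither convex nor concave.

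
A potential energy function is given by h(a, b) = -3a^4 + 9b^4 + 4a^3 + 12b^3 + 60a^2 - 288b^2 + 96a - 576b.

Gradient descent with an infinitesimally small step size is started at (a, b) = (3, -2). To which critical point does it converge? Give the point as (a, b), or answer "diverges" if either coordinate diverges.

(-1, -4)

h is separable, so gradient descent decouples: a follows -∂h/∂a, b follows -∂h/∂b.
∂h/∂a = -12(a - 4)(a + 1)(a + 2); at a=3 this is 240, so a decreases.
∂h/∂b = 36(b - 4)(b + 1)(b + 4); at b=-2 this is 432, so b decreases.
a converges to its nearest critical value -1 (a local min of the a-part); b converges to -4. The iterate converges to (-1, -4).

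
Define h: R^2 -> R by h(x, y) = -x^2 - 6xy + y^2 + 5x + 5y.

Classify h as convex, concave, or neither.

h is quadratic, so its Hessian is the constant matrix H = [[-2, -6], [-6, 2]].
det(H) = -40, tr(H) = 0.
det(H) < 0, so H is indefinite: neither convex nor concave.

neither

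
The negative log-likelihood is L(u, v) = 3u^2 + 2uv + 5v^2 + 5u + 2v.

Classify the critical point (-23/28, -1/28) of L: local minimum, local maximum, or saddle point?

The Hessian of L is constant: H = [[6, 2], [2, 10]].
det(H) = 6·10 − 2² = 56.
det(H) > 0 and tr(H) = 16 > 0, so H is positive definite and the point is a local minimum.

local minimum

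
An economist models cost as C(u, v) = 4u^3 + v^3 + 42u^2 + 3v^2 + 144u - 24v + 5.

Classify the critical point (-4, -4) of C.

local maximum

The mixed partial ∂²C/∂u∂v is 0, so the Hessian at any point is diag(C_uu, C_vv) = diag(12(2u + 7), 6(v + 1)).
At (-4, -4): H = diag(-12, -18).
Both eigenvalues are negative, so H is negative definite: a local maximum.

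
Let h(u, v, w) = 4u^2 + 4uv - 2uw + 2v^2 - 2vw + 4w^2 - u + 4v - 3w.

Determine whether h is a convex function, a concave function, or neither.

convex

h is quadratic, so its Hessian is the constant matrix H = [[8, 4, -2], [4, 4, -2], [-2, -2, 8]].
Leading principal minors: 8, 16, 112.
All positive ⇒ H ≻ 0 ⇒ convex.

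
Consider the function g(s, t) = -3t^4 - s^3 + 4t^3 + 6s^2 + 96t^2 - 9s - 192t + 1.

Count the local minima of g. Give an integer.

g separates as a function of s plus a function of t, so ∇g=0 decouples.
∂g/∂s = -3(s - 3)(s - 1) = 0 at s ∈ {1, 3}; ∂g/∂t = -12(t - 4)(t - 1)(t + 4) = 0 at t ∈ {-4, 1, 4}.
The Hessian is diagonal: diag(g_ss, g_tt). Second derivatives: g_ss(1)=6, g_ss(3)=-6; g_tt(-4)=-480, g_tt(1)=180, g_tt(4)=-288.
Local minima occur where both diagonal entries positive: (1, 1). Count: 1.

1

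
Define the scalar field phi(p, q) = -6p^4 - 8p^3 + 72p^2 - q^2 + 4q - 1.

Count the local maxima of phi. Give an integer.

2

phi separates as a function of p plus a function of q, so ∇phi=0 decouples.
∂phi/∂p = -24p(p - 2)(p + 3) = 0 at p ∈ {-3, 0, 2}; ∂phi/∂q = -2(q - 2) = 0 at q ∈ {2}.
The Hessian is diagonal: diag(phi_pp, phi_qq). Second derivatives: phi_pp(-3)=-360, phi_pp(0)=144, phi_pp(2)=-240; phi_qq(2)=-2.
Local maxima occur where both diagonal entries negative: (-3, 2), (2, 2). Count: 2.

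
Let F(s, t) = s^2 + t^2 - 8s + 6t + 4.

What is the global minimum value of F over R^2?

F(s,t) separates as P(s) + Q(t) + 4, so its minimum is min P + min Q + 4.
P'(s) = 2s - 8 vanishes at s ∈ {4}; Q'(t) = 2(t + 3) vanishes at t ∈ {-3}.
Local minima of P (where P''>0): P(4)=-16. Local minima of Q: Q(-3)=-9.
So the global minimum of F is P(4) + Q(-3) + 4 = -16 − 9 + 4 = -21, attained at (4, -3).

-21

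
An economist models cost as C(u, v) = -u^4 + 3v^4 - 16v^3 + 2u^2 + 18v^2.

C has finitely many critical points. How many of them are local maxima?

2

C separates as a function of u plus a function of v, so ∇C=0 decouples.
∂C/∂u = -4u(u - 1)(u + 1) = 0 at u ∈ {-1, 0, 1}; ∂C/∂v = 12v(v - 3)(v - 1) = 0 at v ∈ {0, 1, 3}.
The Hessian is diagonal: diag(C_uu, C_vv). Second derivatives: C_uu(-1)=-8, C_uu(0)=4, C_uu(1)=-8; C_vv(0)=36, C_vv(1)=-24, C_vv(3)=72.
Local maxima occur where both diagonal entries negative: (-1, 1), (1, 1). Count: 2.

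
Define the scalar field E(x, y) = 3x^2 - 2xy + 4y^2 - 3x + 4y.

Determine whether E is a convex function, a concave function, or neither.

E is quadratic, so its Hessian is the constant matrix H = [[6, -2], [-2, 8]].
det(H) = 44, tr(H) = 14.
det(H) > 0 and tr(H) > 0, so H is positive definite everywhere: convex.

convex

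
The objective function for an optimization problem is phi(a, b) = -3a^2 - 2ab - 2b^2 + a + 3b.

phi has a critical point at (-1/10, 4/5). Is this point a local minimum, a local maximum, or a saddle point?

local maximum

The Hessian of phi is constant: H = [[-6, -2], [-2, -4]].
det(H) = (-6)·(-4) − (-2)² = 20.
det(H) > 0 and tr(H) = -10 < 0, so H is negative definite and the point is a local maximum.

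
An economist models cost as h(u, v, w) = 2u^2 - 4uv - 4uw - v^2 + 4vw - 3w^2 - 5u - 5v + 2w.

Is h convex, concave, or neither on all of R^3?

neither

h is quadratic, so its Hessian is the constant matrix H = [[4, -4, -4], [-4, -2, 4], [-4, 4, -6]].
Leading principal minors: 4, -24, 240.
Neither pattern holds ⇒ H is indefinite ⇒ neither convex nor concave.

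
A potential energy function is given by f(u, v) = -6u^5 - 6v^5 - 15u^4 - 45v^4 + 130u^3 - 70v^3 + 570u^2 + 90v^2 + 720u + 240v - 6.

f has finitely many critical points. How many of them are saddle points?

f separates as a function of u plus a function of v, so ∇f=0 decouples.
∂f/∂u = -30(u - 4)(u + 1)(u + 2)(u + 3) = 0 at u ∈ {-3, -2, -1, 4}; ∂f/∂v = -30(v - 1)(v + 1)(v + 2)(v + 4) = 0 at v ∈ {-4, -2, -1, 1}.
The Hessian is diagonal: diag(f_uu, f_vv). Second derivatives: f_uu(-3)=420, f_uu(-2)=-180, f_uu(-1)=300, f_uu(4)=-6300; f_vv(-4)=900, f_vv(-2)=-180, f_vv(-1)=180, f_vv(1)=-900.
Saddle points occur where the two diagonal entries have opposite signs: (-3, -2), (-3, 1), (-2, -4), (-2, -1), (-1, -2), (-1, 1), (4, -4), (4, -1). Count: 8.

8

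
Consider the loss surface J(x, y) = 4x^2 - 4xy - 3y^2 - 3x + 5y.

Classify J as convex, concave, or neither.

J is quadratic, so its Hessian is the constant matrix H = [[8, -4], [-4, -6]].
det(H) = -64, tr(H) = 2.
det(H) < 0, so H is indefinite: neither convex nor concave.

neither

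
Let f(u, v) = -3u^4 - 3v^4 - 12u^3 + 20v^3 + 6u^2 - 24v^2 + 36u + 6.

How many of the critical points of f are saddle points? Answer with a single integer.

f separates as a function of u plus a function of v, so ∇f=0 decouples.
∂f/∂u = -12(u - 1)(u + 1)(u + 3) = 0 at u ∈ {-3, -1, 1}; ∂f/∂v = -12v(v - 4)(v - 1) = 0 at v ∈ {0, 1, 4}.
The Hessian is diagonal: diag(f_uu, f_vv). Second derivatives: f_uu(-3)=-96, f_uu(-1)=48, f_uu(1)=-96; f_vv(0)=-48, f_vv(1)=36, f_vv(4)=-144.
Saddle points occur where the two diagonal entries have opposite signs: (-3, 1), (-1, 0), (-1, 4), (1, 1). Count: 4.

4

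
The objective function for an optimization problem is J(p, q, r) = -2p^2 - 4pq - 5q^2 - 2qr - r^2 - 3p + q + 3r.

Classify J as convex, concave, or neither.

concave

J is quadratic, so its Hessian is the constant matrix H = [[-4, -4, 0], [-4, -10, -2], [0, -2, -2]].
Leading principal minors: -4, 24, -32.
Signs alternate −, +, − ⇒ H ≺ 0 ⇒ concave.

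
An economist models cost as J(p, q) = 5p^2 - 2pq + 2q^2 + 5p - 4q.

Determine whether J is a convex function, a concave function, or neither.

convex

J is quadratic, so its Hessian is the constant matrix H = [[10, -2], [-2, 4]].
det(H) = 36, tr(H) = 14.
det(H) > 0 and tr(H) > 0, so H is positive definite everywhere: convex.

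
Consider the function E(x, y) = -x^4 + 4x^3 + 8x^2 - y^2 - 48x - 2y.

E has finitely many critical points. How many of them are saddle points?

1

E separates as a function of x plus a function of y, so ∇E=0 decouples.
∂E/∂x = -4(x - 3)(x - 2)(x + 2) = 0 at x ∈ {-2, 2, 3}; ∂E/∂y = -2(y + 1) = 0 at y ∈ {-1}.
The Hessian is diagonal: diag(E_xx, E_yy). Second derivatives: E_xx(-2)=-80, E_xx(2)=16, E_xx(3)=-20; E_yy(-1)=-2.
Saddle points occur where the two diagonal entries have opposite signs: (2, -1). Count: 1.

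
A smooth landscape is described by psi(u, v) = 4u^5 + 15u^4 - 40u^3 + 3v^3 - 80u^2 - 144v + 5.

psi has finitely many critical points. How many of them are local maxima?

psi separates as a function of u plus a function of v, so ∇psi=0 decouples.
∂psi/∂u = 20u(u - 2)(u + 1)(u + 4) = 0 at u ∈ {-4, -1, 0, 2}; ∂psi/∂v = 9(v - 4)(v + 4) = 0 at v ∈ {-4, 4}.
The Hessian is diagonal: diag(psi_uu, psi_vv). Second derivatives: psi_uu(-4)=-1440, psi_uu(-1)=180, psi_uu(0)=-160, psi_uu(2)=720; psi_vv(-4)=-72, psi_vv(4)=72.
Local maxima occur where both diagonal entries negative: (-4, -4), (0, -4). Count: 2.

2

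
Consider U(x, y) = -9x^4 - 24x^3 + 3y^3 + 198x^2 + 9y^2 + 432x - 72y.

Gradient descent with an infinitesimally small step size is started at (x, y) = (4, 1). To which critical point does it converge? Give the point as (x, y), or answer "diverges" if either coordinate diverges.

U is separable, so gradient descent decouples: x follows -∂U/∂x, y follows -∂U/∂y.
∂U/∂x = -36(x - 3)(x + 1)(x + 4); at x=4 this is -1440, so x increases.
∂U/∂y = 9(y - 2)(y + 4); at y=1 this is -45, so y increases.
The x-coordinate has no critical point in that direction and runs off to infinity.

diverges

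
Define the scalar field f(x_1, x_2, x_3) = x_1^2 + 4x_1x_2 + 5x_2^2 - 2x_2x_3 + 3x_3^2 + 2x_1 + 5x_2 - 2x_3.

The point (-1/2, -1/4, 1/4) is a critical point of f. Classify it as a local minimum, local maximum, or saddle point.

local minimum

The Hessian is constant: H = [[2, 4, 0], [4, 10, -2], [0, -2, 6]].
Leading principal minors: Δ₁ = 2, Δ₂ = 4, Δ₃ = 16.
All leading minors are positive, so H is positive definite: a local minimum.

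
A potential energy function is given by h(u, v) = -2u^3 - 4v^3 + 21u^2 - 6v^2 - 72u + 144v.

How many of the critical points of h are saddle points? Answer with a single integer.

2

h separates as a function of u plus a function of v, so ∇h=0 decouples.
∂h/∂u = -6(u - 4)(u - 3) = 0 at u ∈ {3, 4}; ∂h/∂v = -12(v - 3)(v + 4) = 0 at v ∈ {-4, 3}.
The Hessian is diagonal: diag(h_uu, h_vv). Second derivatives: h_uu(3)=6, h_uu(4)=-6; h_vv(-4)=84, h_vv(3)=-84.
Saddle points occur where the two diagonal entries have opposite signs: (3, 3), (4, -4). Count: 2.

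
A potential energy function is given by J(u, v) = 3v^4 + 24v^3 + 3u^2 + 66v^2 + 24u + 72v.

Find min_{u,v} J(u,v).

J(u,v) separates as P(u) + Q(v), so its minimum is min P + min Q.
P'(u) = 6u + 24 vanishes at u ∈ {-4}; Q'(v) = 12(v + 1)(v + 2)(v + 3) vanishes at v ∈ {-3, -2, -1}.
Local minima of P (where P''>0): P(-4)=-48. Local minima of Q: Q(-3)=-27, Q(-1)=-27.
So the global minimum of J is P(-4) + Q(-3) = -48 − 27 = -75, attained at (-4, -3).

-75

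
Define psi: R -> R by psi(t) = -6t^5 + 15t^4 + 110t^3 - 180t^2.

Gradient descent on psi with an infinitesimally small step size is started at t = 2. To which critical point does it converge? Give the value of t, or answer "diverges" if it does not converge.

1

psi'(t) = -30t(t - 4)(t - 1)(t + 3), so psi'(2) = 600.
Gradient descent moves in the -psi' direction, i.e. t is decreasing.
The nearest critical point in that direction is t = 1, where psi'' = 360 > 0 (a local minimum). The iterate converges there.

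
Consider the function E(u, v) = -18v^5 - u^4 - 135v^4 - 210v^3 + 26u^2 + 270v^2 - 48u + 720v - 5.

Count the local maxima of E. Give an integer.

4

E separates as a function of u plus a function of v, so ∇E=0 decouples.
∂E/∂u = -4(u - 3)(u - 1)(u + 4) = 0 at u ∈ {-4, 1, 3}; ∂E/∂v = -90(v - 1)(v + 1)(v + 2)(v + 4) = 0 at v ∈ {-4, -2, -1, 1}.
The Hessian is diagonal: diag(E_uu, E_vv). Second derivatives: E_uu(-4)=-140, E_uu(1)=40, E_uu(3)=-56; E_vv(-4)=2700, E_vv(-2)=-540, E_vv(-1)=540, E_vv(1)=-2700.
Local maxima occur where both diagonal entries negative: (-4, -2), (-4, 1), (3, -2), (3, 1). Count: 4.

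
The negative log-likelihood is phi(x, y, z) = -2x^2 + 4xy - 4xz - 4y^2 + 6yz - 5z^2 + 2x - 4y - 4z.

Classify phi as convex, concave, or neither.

phi is quadratic, so its Hessian is the constant matrix H = [[-4, 4, -4], [4, -8, 6], [-4, 6, -10]].
Leading principal minors: -4, 16, -80.
Signs alternate −, +, − ⇒ H ≺ 0 ⇒ concave.

concave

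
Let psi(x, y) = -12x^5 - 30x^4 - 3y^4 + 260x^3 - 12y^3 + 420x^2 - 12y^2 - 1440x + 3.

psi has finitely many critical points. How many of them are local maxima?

4

psi separates as a function of x plus a function of y, so ∇psi=0 decouples.
∂psi/∂x = -60(x - 3)(x - 1)(x + 2)(x + 4) = 0 at x ∈ {-4, -2, 1, 3}; ∂psi/∂y = -12y(y + 1)(y + 2) = 0 at y ∈ {-2, -1, 0}.
The Hessian is diagonal: diag(psi_xx, psi_yy). Second derivatives: psi_xx(-4)=4200, psi_xx(-2)=-1800, psi_xx(1)=1800, psi_xx(3)=-4200; psi_yy(-2)=-24, psi_yy(-1)=12, psi_yy(0)=-24.
Local maxima occur where both diagonal entries negative: (-2, -2), (-2, 0), (3, -2), (3, 0). Count: 4.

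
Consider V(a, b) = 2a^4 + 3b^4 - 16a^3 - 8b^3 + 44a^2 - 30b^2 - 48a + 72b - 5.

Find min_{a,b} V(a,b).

-175

V(a,b) separates as P(a) + Q(b) − 5, so its minimum is min P + min Q − 5.
P'(a) = 8(a - 3)(a - 2)(a - 1) vanishes at a ∈ {1, 2, 3}; Q'(b) = 12(b - 3)(b - 1)(b + 2) vanishes at b ∈ {-2, 1, 3}.
Local minima of P (where P''>0): P(1)=-18, P(3)=-18. Local minima of Q: Q(-2)=-152, Q(3)=-27.
So the global minimum of V is P(1) + Q(-2) − 5 = -18 − 152 − 5 = -175, attained at (1, -2).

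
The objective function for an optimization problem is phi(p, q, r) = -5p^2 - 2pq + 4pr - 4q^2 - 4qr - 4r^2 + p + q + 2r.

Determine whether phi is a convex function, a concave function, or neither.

concave

phi is quadratic, so its Hessian is the constant matrix H = [[-10, -2, 4], [-2, -8, -4], [4, -4, -8]].
Leading principal minors: -10, 76, -256.
Signs alternate −, +, − ⇒ H ≺ 0 ⇒ concave.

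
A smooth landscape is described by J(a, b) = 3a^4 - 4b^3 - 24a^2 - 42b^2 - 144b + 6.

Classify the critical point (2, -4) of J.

local minimum

The mixed partial ∂²J/∂a∂b is 0, so the Hessian at any point is diag(J_aa, J_bb) = diag(12(3a^2 - 4), -12(2b + 7)).
At (2, -4): H = diag(96, 12).
Both eigenvalues are positive, so H is positive definite: a local minimum.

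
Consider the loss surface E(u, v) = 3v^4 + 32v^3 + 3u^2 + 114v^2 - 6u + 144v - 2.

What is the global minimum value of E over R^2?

-64

E(u,v) separates as P(u) + Q(v) − 2, so its minimum is min P + min Q − 2.
P'(u) = 6u - 6 vanishes at u ∈ {1}; Q'(v) = 12(v + 1)(v + 3)(v + 4) vanishes at v ∈ {-4, -3, -1}.
Local minima of P (where P''>0): P(1)=-3. Local minima of Q: Q(-4)=-32, Q(-1)=-59.
So the global minimum of E is P(1) + Q(-1) − 2 = -3 − 59 − 2 = -64, attained at (1, -1).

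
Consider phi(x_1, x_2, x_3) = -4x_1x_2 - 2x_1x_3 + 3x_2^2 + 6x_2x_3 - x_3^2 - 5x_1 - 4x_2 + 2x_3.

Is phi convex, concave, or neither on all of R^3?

phi is quadratic, so its Hessian is the constant matrix H = [[0, -4, -2], [-4, 6, 6], [-2, 6, -2]].
Leading principal minors: 0, -16, 104.
Neither pattern holds ⇒ H is indefinite ⇒ neither convex nor concave.

neither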